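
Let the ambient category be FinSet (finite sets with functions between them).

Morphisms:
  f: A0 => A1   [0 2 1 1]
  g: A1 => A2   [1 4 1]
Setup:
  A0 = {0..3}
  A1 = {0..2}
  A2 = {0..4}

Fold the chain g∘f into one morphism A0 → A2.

Answer: [1 1 4 4]

Trace:
  0 f=>0 g=>1
  1 f=>2 g=>1
  2 f=>1 g=>4
  3 f=>1 g=>4
composite: [1 1 4 4]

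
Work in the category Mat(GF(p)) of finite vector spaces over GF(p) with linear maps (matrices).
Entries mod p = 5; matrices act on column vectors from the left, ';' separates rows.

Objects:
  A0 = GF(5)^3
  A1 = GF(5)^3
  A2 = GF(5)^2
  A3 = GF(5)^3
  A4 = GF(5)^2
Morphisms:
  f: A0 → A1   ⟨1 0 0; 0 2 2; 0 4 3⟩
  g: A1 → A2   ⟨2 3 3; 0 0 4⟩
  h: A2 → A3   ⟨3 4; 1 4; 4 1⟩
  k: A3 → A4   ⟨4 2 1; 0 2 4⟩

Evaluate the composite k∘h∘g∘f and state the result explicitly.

  e0=[1,0,0] f→[1,0,0] g→[2,0] h→[1,2,3] k→[1,1]
  e1=[0,1,0] f→[0,2,4] g→[3,1] h→[3,2,3] k→[4,1]
  e2=[0,0,1] f→[0,2,3] g→[0,2] h→[3,3,2] k→[0,4]
⟦path⟧: ⟨1 4 0; 1 1 4⟩

Answer: ⟨1 4 0; 1 1 4⟩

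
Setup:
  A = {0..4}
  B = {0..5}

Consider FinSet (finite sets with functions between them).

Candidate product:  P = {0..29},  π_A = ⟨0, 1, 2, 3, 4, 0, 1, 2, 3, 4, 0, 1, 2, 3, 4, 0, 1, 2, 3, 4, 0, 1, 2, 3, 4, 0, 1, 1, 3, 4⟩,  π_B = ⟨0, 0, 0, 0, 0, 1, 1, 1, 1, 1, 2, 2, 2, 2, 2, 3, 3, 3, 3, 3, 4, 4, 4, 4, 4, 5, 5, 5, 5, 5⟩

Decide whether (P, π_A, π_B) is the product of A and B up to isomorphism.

Answer: NOT A VALID PRODUCT — duplicate pair at indices 26,27

Trace:
|A|·|B| = 5·6 = 30;  |P| = 30
Check the pairing map k ↦ (π_A(k), π_B(k)):
  0 -> (0,0)
  1 -> (1,0)
  2 -> (2,0)
  3 -> (3,0)
  4 -> (4,0)
  5 -> (0,1)
  6 -> (1,1)
  7 -> (2,1)
  8 -> (3,1)
  9 -> (4,1)
  10 -> (0,2)
  11 -> (1,2)
  12 -> (2,2)
  13 -> (3,2)
  14 -> (4,2)
  15 -> (0,3)
  16 -> (1,3)
  17 -> (2,3)
  18 -> (3,3)
  19 -> (4,3)
  20 -> (0,4)
  21 -> (1,4)
  22 -> (2,4)
  23 -> (3,4)
  24 -> (4,4)
  25 -> (0,5)
  26 -> (1,5)
  27 -> (1,5)  ✗ repeats pair of k=26
  28 -> (3,5)
  29 -> (4,5)
distinct pairs in image: 29 / 30 needed
  → (1,5) hit at k=26 and k=27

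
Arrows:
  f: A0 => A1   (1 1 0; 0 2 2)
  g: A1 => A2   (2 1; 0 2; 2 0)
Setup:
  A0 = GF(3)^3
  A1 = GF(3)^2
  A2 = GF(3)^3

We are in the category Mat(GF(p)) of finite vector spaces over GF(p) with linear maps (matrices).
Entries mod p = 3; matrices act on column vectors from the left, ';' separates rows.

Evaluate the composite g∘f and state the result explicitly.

Answer: (2 1 2; 0 1 1; 2 2 0)

Trace:
  e0=⟨1,0,0⟩ f=>⟨1,0⟩ g=>⟨2,0,2⟩
  e1=⟨0,1,0⟩ f=>⟨1,2⟩ g=>⟨1,1,2⟩
  e2=⟨0,0,1⟩ f=>⟨0,2⟩ g=>⟨2,1,0⟩
⟦path⟧: (2 1 2; 0 1 1; 2 2 0)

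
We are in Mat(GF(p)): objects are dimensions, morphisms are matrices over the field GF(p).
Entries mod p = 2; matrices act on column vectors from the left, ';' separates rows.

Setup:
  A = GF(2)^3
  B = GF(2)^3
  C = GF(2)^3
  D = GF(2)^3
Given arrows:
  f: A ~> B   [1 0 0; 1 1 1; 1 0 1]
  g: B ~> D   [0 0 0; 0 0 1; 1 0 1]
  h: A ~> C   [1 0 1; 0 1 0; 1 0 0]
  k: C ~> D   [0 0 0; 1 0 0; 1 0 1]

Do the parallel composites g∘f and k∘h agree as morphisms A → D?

Path 1 = f;g:
  e0=[1,0,0] f~>[1,1,1] g~>[0,1,0]
  e1=[0,1,0] f~>[0,1,0] g~>[0,0,0]
  e2=[0,0,1] f~>[0,1,1] g~>[0,1,1]
  result₁ = [0 0 0; 1 0 1; 0 0 1]
Path 2 = h;k:
  e0=[1,0,0] h~>[1,0,1] k~>[0,1,0]
  e1=[0,1,0] h~>[0,1,0] k~>[0,0,0]
  e2=[0,0,1] h~>[1,0,0] k~>[0,1,1]
  result₂ = [0 0 0; 1 0 1; 0 0 1]
Equal? equal; square commutes

Answer: COMMUTES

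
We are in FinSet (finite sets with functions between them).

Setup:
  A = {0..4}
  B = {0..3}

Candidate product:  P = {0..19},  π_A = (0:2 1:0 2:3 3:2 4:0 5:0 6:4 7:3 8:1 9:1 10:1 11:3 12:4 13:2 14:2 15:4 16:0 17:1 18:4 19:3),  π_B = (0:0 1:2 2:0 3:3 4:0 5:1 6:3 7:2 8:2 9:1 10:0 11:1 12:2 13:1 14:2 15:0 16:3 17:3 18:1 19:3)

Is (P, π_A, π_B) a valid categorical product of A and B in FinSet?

|A|·|B| = 5·4 = 20;  |P| = 20
Check the pairing map k ↦ (π_A(k), π_B(k)):
  0 : (2,0)
  1 : (0,2)
  2 : (3,0)
  3 : (2,3)
  4 : (0,0)
  5 : (0,1)
  6 : (4,3)
  7 : (3,2)
  8 : (1,2)
  9 : (1,1)
  10 : (1,0)
  11 : (3,1)
  12 : (4,2)
  13 : (2,1)
  14 : (2,2)
  15 : (4,0)
  16 : (0,3)
  17 : (1,3)
  18 : (4,1)
  19 : (3,3)
distinct pairs in image: 20 / 20 needed
  → bijection onto A×B; projections well-typed.

Answer: VALID PRODUCT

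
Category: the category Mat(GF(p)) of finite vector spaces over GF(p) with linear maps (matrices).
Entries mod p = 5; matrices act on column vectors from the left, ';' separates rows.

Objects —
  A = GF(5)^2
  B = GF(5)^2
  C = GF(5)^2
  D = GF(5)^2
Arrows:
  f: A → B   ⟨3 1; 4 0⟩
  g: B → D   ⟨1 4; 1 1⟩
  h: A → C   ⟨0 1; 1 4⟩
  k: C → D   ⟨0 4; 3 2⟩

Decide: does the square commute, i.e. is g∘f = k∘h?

1) trace f;g:
  e0=[1,0] f→[3,4] g→[4,2]
  e1=[0,1] f→[1,0] g→[1,1]
  result₁ = ⟨4 1; 2 1⟩
2) trace h;k:
  e0=[1,0] h→[0,1] k→[4,2]
  e1=[0,1] h→[1,4] k→[1,1]
  result₂ = ⟨4 1; 2 1⟩
Equal? equal; square commutes

Answer: COMMUTES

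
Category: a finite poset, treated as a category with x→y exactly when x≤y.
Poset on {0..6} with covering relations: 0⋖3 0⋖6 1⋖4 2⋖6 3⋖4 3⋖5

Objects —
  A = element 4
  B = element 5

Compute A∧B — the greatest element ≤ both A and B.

{x : x⊑A ∧ x⊑B} = {0,3}  (A=4, B=5)
  0 ⊑ 3
  3 ⊑ 3
glb = 3

Answer: A∧B = 3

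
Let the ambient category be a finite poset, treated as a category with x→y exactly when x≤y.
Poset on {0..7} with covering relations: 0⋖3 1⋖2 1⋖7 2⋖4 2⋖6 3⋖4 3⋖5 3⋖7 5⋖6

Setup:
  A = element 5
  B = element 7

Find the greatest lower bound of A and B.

{x : x<=A ∧ x<=B} = {0,3}  (A=5, B=7)
  0 <= 3
  3 <= 3
glb = 3

Answer: A∧B = 3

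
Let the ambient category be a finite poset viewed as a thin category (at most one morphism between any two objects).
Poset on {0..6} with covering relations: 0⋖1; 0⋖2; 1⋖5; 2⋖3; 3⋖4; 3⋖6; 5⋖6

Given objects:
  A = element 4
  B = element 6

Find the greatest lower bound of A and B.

{x : x<=A ∧ x<=B} = {0,2,3}  (A=4, B=6)
  0 <= 3
  2 <= 3
  3 <= 3
glb = 3

Answer: A∧B = 3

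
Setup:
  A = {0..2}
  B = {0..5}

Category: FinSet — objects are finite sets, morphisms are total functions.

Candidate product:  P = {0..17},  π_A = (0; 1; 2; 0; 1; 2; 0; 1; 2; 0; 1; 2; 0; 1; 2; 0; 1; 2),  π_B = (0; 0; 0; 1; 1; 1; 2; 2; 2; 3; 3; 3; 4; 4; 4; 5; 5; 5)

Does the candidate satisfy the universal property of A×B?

|A|·|B| = 3·6 = 18;  |P| = 18
Check the pairing map k ↦ (π_A(k), π_B(k)):
  0 : (0,0)
  1 : (1,0)
  2 : (2,0)
  3 : (0,1)
  4 : (1,1)
  5 : (2,1)
  6 : (0,2)
  7 : (1,2)
  8 : (2,2)
  9 : (0,3)
  10 : (1,3)
  11 : (2,3)
  12 : (0,4)
  13 : (1,4)
  14 : (2,4)
  15 : (0,5)
  16 : (1,5)
  17 : (2,5)
distinct pairs in image: 18 / 18 needed
  → bijection onto A×B; projections well-typed.

Answer: VALID PRODUCT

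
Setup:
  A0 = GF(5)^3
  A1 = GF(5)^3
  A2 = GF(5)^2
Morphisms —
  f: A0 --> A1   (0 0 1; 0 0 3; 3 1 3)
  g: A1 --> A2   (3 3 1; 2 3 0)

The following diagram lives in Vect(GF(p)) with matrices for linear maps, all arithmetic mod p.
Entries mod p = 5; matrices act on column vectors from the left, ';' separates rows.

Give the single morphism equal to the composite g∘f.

Answer: (3 1 0; 0 0 1)

Derivation:
  e0=⟨1,0,0⟩ f-->⟨0,0,3⟩ g-->⟨3,0⟩
  e1=⟨0,1,0⟩ f-->⟨0,0,1⟩ g-->⟨1,0⟩
  e2=⟨0,0,1⟩ f-->⟨1,3,3⟩ g-->⟨0,1⟩
composite: (3 1 0; 0 0 1)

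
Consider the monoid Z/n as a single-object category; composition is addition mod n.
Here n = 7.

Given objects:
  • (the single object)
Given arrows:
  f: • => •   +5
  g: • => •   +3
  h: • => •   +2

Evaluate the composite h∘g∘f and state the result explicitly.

Answer: +3

Trace:
  0 +5≡5 +3≡1 +2≡3  (mod 7)
⟦path⟧: +3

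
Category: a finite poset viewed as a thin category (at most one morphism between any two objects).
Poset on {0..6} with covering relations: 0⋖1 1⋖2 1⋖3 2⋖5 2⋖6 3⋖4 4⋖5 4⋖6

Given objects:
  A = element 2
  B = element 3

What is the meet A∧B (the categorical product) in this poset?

Answer: A∧B = 1

Derivation:
Common predecessors of 2,3: {0,1}
  0 ≤ 1
  1 ≤ 1
glb = 1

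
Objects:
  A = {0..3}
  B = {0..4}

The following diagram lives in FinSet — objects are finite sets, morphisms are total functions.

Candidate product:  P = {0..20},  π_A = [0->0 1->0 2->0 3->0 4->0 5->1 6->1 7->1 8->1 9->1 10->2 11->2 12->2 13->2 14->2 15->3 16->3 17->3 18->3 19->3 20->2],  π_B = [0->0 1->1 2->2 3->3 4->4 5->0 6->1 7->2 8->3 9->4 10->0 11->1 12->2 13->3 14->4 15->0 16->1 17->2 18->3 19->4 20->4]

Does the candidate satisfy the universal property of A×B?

Answer: NOT A VALID PRODUCT — |P|=21 ≠ |A|·|B|=20

Work:
|A|·|B| = 4·5 = 20;  |P| = 21
  → cardinalities differ; no bijection possible.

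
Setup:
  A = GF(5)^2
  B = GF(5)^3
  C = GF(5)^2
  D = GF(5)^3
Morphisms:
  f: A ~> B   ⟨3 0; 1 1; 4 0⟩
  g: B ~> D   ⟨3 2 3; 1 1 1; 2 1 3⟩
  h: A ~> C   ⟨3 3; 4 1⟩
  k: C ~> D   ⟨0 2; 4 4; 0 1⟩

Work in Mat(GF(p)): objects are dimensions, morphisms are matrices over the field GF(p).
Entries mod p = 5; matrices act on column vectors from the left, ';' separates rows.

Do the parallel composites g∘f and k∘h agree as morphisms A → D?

Answer: COMMUTES

Trace:
Path 1 = f;g:
  e0=[1,0] f~>[3,1,4] g~>[3,3,4]
  e1=[0,1] f~>[0,1,0] g~>[2,1,1]
  ⟦path⟧₁ = ⟨3 2; 3 1; 4 1⟩
Path 2 = h;k:
  e0=[1,0] h~>[3,4] k~>[3,3,4]
  e1=[0,1] h~>[3,1] k~>[2,1,1]
  ⟦path⟧₂ = ⟨3 2; 3 1; 4 1⟩
Equal? same morphism ✓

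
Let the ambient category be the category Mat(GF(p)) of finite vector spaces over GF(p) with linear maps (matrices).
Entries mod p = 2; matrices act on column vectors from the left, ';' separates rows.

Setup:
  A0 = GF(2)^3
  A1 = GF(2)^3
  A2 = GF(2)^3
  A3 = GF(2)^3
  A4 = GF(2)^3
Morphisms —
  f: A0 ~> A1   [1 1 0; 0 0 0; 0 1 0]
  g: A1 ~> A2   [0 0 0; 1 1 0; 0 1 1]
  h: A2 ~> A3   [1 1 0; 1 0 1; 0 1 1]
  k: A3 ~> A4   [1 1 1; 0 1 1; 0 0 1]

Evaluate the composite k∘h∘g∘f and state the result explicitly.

Answer: [0 0 0; 1 1 0; 1 0 0]

Trace:
  e0=(1,0,0) f~>(1,0,0) g~>(0,1,0) h~>(1,0,1) k~>(0,1,1)
  e1=(0,1,0) f~>(1,0,1) g~>(0,1,1) h~>(1,1,0) k~>(0,1,0)
  e2=(0,0,1) f~>(0,0,0) g~>(0,0,0) h~>(0,0,0) k~>(0,0,0)
result: [0 0 0; 1 1 0; 1 0 0]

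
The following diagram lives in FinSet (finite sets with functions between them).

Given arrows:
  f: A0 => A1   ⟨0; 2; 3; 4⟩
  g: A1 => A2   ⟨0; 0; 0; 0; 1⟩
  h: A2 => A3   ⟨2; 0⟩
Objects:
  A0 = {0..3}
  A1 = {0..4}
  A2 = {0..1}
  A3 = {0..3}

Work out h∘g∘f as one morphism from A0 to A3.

Answer: ⟨2; 2; 2; 0⟩

Derivation:
  0 f=>0 g=>0 h=>2
  1 f=>2 g=>0 h=>2
  2 f=>3 g=>0 h=>2
  3 f=>4 g=>1 h=>0
composite: ⟨2; 2; 2; 0⟩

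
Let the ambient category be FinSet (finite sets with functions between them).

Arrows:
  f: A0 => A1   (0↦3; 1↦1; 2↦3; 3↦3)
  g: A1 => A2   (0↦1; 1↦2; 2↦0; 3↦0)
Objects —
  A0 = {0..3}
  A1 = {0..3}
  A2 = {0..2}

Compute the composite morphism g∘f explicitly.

  0 f=>3 g=>0
  1 f=>1 g=>2
  2 f=>3 g=>0
  3 f=>3 g=>0
composite: (0↦0; 1↦2; 2↦0; 3↦0)

Answer: (0↦0; 1↦2; 2↦0; 3↦0)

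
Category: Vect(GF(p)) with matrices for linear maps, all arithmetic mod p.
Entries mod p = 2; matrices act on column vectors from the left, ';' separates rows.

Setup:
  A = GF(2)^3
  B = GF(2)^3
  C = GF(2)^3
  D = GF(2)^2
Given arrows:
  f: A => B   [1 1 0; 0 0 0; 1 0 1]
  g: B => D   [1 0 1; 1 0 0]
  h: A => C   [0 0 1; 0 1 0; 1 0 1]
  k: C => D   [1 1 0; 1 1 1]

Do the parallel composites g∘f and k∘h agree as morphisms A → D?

Path 1 = f;g:
  e0=⟨1,0,0⟩ f=>⟨1,0,1⟩ g=>⟨0,1⟩
  e1=⟨0,1,0⟩ f=>⟨1,0,0⟩ g=>⟨1,1⟩
  e2=⟨0,0,1⟩ f=>⟨0,0,1⟩ g=>⟨1,0⟩
  ⟦path⟧₁ = [0 1 1; 1 1 0]
Path 2 = h;k:
  e0=⟨1,0,0⟩ h=>⟨0,0,1⟩ k=>⟨0,1⟩
  e1=⟨0,1,0⟩ h=>⟨0,1,0⟩ k=>⟨1,1⟩
  e2=⟨0,0,1⟩ h=>⟨1,0,1⟩ k=>⟨1,0⟩
  ⟦path⟧₂ = [0 1 1; 1 1 0]
Equal? equal; square commutes

Answer: COMMUTES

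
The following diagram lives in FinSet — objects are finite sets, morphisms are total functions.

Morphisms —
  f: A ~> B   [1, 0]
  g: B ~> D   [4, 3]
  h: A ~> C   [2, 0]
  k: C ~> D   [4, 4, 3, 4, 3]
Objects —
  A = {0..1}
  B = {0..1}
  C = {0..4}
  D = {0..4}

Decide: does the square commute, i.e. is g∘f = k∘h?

Along f;g (path 1):
  0 f~>1 g~>3
  1 f~>0 g~>4
  result₁ = [3, 4]
Along h;k (path 2):
  0 h~>2 k~>3
  1 h~>0 k~>4
  result₂ = [3, 4]
Equal? same morphism ✓

Answer: COMMUTES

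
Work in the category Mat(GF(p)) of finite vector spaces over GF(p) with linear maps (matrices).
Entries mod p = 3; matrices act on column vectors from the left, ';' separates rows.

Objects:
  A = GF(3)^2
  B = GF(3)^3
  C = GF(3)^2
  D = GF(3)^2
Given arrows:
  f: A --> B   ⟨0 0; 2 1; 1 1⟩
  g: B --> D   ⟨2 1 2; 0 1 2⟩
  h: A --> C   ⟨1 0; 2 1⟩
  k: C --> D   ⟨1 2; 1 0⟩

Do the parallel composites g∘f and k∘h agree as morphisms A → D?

Answer: DOES NOT COMMUTE

Derivation:
1) trace f;g:
  e0=(1,0) f-->(0,2,1) g-->(1,1)
  e1=(0,1) f-->(0,1,1) g-->(0,0)
  composite₁ = ⟨1 0; 1 0⟩
2) trace h;k:
  e0=(1,0) h-->(1,2) k-->(2,1)
  e1=(0,1) h-->(0,1) k-->(2,0)
  composite₂ = ⟨2 2; 1 0⟩
Equal? NO — does not commute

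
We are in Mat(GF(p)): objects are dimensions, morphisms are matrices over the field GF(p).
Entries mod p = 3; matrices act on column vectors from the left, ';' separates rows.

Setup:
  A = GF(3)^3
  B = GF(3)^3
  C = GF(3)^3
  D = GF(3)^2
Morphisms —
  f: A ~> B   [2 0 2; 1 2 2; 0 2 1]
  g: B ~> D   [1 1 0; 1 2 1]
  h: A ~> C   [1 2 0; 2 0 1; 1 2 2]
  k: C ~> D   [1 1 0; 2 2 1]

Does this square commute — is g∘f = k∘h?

Answer: COMMUTES

Derivation:
Along f;g (path 1):
  e0=(1,0,0) f~>(2,1,0) g~>(0,1)
  e1=(0,1,0) f~>(0,2,2) g~>(2,0)
  e2=(0,0,1) f~>(2,2,1) g~>(1,1)
  ⟦path⟧₁ = [0 2 1; 1 0 1]
Along h;k (path 2):
  e0=(1,0,0) h~>(1,2,1) k~>(0,1)
  e1=(0,1,0) h~>(2,0,2) k~>(2,0)
  e2=(0,0,1) h~>(0,1,2) k~>(1,1)
  ⟦path⟧₂ = [0 2 1; 1 0 1]
Equal? equal; square commutes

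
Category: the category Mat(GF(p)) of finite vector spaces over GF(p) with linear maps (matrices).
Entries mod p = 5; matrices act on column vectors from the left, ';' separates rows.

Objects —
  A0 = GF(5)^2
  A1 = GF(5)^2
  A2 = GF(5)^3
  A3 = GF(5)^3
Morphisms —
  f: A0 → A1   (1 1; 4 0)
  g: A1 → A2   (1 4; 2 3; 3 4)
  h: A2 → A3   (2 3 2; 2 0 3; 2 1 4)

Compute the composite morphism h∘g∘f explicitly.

  e0=[1,0] f→[1,4] g→[2,4,4] h→[4,1,4]
  e1=[0,1] f→[1,0] g→[1,2,3] h→[4,1,1]
⟦path⟧: (4 4; 1 1; 4 1)

Answer: (4 4; 1 1; 4 1)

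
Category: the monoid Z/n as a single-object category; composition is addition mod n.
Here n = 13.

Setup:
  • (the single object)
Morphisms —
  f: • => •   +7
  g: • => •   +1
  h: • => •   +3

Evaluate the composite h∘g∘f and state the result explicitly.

Answer: +11

Trace:
  0 +7≡7 +1≡8 +3≡11  (mod 13)
⟦path⟧: +11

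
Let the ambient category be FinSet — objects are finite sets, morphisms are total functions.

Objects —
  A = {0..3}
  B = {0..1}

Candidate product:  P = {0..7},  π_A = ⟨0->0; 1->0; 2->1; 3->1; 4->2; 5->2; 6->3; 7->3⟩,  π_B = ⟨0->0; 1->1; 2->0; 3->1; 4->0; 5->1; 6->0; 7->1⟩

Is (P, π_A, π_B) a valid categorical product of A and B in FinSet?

Answer: VALID PRODUCT

Trace:
|A|·|B| = 4·2 = 8;  |P| = 8
Check the pairing map k ↦ (π_A(k), π_B(k)):
  0 -> (0,0)
  1 -> (0,1)
  2 -> (1,0)
  3 -> (1,1)
  4 -> (2,0)
  5 -> (2,1)
  6 -> (3,0)
  7 -> (3,1)
distinct pairs in image: 8 / 8 needed
  → bijection onto A×B; projections well-typed.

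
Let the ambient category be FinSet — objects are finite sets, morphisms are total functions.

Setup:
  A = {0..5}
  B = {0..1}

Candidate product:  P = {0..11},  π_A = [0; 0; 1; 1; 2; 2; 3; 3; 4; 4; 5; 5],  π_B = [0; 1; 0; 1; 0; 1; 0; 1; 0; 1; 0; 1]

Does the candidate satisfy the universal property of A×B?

|A|·|B| = 6·2 = 12;  |P| = 12
Check the pairing map k ↦ (π_A(k), π_B(k)):
  0 ↦ (0,0)
  1 ↦ (0,1)
  2 ↦ (1,0)
  3 ↦ (1,1)
  4 ↦ (2,0)
  5 ↦ (2,1)
  6 ↦ (3,0)
  7 ↦ (3,1)
  8 ↦ (4,0)
  9 ↦ (4,1)
  10 ↦ (5,0)
  11 ↦ (5,1)
distinct pairs in image: 12 / 12 needed
  → bijection onto A×B; projections well-typed.

Answer: VALID PRODUCT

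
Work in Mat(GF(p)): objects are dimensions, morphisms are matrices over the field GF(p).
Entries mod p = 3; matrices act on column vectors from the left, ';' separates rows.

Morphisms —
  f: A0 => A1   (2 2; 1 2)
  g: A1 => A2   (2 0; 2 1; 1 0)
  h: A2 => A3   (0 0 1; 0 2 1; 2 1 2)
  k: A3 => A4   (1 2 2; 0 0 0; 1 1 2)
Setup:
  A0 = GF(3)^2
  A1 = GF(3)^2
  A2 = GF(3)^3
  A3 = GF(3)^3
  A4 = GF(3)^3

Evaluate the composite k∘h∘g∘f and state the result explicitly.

  e0=[1,0] f=>[2,1] g=>[1,2,2] h=>[2,0,2] k=>[0,0,0]
  e1=[0,1] f=>[2,2] g=>[1,0,2] h=>[2,2,0] k=>[0,0,1]
⟦path⟧: (0 0; 0 0; 0 1)

Answer: (0 0; 0 0; 0 1)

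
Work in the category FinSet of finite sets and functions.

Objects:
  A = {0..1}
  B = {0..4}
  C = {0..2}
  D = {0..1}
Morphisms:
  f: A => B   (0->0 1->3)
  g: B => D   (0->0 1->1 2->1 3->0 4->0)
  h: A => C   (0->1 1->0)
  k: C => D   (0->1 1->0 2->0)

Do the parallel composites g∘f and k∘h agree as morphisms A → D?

Answer: DOES NOT COMMUTE

Derivation:
1) trace f;g:
  0 f=>0 g=>0
  1 f=>3 g=>0
  result₁ = (0->0 1->0)
2) trace h;k:
  0 h=>1 k=>0
  1 h=>0 k=>1
  result₂ = (0->0 1->1)
Equal? distinct morphisms ✗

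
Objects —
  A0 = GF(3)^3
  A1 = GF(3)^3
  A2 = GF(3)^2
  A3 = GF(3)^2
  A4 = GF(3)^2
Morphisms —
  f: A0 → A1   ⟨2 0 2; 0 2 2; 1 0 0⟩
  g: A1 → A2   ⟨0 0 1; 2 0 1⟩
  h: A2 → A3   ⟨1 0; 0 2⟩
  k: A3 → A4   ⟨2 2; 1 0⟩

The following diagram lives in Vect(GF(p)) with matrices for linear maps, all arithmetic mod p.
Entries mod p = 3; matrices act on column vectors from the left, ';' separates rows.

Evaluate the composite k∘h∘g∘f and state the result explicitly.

  e0=[1,0,0] f→[2,0,1] g→[1,2] h→[1,1] k→[1,1]
  e1=[0,1,0] f→[0,2,0] g→[0,0] h→[0,0] k→[0,0]
  e2=[0,0,1] f→[2,2,0] g→[0,1] h→[0,2] k→[1,0]
result: ⟨1 0 1; 1 0 0⟩

Answer: ⟨1 0 1; 1 0 0⟩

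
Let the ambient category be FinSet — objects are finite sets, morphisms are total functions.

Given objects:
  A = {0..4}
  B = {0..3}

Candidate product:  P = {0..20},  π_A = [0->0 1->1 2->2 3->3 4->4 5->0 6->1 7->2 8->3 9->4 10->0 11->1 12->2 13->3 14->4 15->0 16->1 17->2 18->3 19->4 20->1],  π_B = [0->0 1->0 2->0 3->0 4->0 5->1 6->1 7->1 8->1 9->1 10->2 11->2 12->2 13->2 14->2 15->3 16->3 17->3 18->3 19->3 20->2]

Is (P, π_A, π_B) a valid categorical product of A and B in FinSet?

|A|·|B| = 5·4 = 20;  |P| = 21
  → cardinalities differ; no bijection possible.

Answer: NOT A VALID PRODUCT — |P|=21 ≠ |A|·|B|=20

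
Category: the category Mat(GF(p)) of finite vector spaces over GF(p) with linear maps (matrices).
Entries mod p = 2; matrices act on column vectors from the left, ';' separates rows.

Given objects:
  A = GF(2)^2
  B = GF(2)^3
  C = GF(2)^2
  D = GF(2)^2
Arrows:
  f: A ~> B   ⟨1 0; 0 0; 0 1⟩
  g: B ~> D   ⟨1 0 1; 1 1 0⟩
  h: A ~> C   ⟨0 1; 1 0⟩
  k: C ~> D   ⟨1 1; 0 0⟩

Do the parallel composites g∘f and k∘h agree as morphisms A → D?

Along f;g (path 1):
  e0=[1,0] f~>[1,0,0] g~>[1,1]
  e1=[0,1] f~>[0,0,1] g~>[1,0]
  ⟦path⟧₁ = ⟨1 1; 1 0⟩
Along h;k (path 2):
  e0=[1,0] h~>[0,1] k~>[1,0]
  e1=[0,1] h~>[1,0] k~>[1,0]
  ⟦path⟧₂ = ⟨1 1; 0 0⟩
Equal? differ; not commutative

Answer: DOES NOT COMMUTE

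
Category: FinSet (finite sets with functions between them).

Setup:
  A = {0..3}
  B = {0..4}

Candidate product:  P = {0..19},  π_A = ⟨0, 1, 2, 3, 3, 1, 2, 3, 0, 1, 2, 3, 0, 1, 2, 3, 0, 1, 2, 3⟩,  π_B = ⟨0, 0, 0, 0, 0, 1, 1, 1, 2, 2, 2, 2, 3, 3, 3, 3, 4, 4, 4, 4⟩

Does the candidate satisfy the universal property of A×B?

|A|·|B| = 4·5 = 20;  |P| = 20
Check the pairing map k ↦ (π_A(k), π_B(k)):
  0 ↦ (0,0)
  1 ↦ (1,0)
  2 ↦ (2,0)
  3 ↦ (3,0)
  4 ↦ (3,0)  ✗ repeats pair of k=3
  5 ↦ (1,1)
  6 ↦ (2,1)
  7 ↦ (3,1)
  8 ↦ (0,2)
  9 ↦ (1,2)
  10 ↦ (2,2)
  11 ↦ (3,2)
  12 ↦ (0,3)
  13 ↦ (1,3)
  14 ↦ (2,3)
  15 ↦ (3,3)
  16 ↦ (0,4)
  17 ↦ (1,4)
  18 ↦ (2,4)
  19 ↦ (3,4)
distinct pairs in image: 19 / 20 needed
  → (3,0) hit at k=3 and k=4

Answer: NOT A VALID PRODUCT — duplicate pair at indices 3,4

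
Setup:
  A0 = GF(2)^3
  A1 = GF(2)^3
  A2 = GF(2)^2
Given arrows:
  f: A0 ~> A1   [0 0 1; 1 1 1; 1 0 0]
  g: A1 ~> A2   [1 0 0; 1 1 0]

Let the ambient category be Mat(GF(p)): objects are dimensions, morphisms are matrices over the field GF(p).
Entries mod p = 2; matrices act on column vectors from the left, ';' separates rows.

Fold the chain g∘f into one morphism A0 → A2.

Answer: [0 0 1; 1 1 0]

Work:
  e0=[1,0,0] f~>[0,1,1] g~>[0,1]
  e1=[0,1,0] f~>[0,1,0] g~>[0,1]
  e2=[0,0,1] f~>[1,1,0] g~>[1,0]
composite: [0 0 1; 1 1 0]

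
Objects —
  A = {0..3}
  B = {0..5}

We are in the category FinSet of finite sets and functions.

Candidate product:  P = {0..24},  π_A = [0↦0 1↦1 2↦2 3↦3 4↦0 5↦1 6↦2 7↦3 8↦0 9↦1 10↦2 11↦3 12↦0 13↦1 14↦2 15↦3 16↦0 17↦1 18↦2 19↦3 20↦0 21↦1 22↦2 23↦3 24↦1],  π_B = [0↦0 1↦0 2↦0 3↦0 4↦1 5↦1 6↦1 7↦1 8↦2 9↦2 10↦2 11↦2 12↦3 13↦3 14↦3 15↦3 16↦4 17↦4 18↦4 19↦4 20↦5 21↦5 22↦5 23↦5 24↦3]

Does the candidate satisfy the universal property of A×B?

Answer: NOT A VALID PRODUCT — |P|=25 ≠ |A|·|B|=24

Trace:
|A|·|B| = 4·6 = 24;  |P| = 25
  → cardinalities differ; no bijection possible.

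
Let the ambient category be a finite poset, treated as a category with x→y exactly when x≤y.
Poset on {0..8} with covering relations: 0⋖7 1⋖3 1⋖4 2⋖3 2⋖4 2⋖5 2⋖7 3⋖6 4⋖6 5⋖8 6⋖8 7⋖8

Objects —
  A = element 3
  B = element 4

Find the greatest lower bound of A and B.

Answer: NO MEET EXISTS

Work:
{x : x⊑A ∧ x⊑B} = {1,2}  (A=3, B=4)
  maximal lower bounds 1 and 2 are incomparable: neither 1⊑2 nor 2⊑1
→ no greatest lower bound exists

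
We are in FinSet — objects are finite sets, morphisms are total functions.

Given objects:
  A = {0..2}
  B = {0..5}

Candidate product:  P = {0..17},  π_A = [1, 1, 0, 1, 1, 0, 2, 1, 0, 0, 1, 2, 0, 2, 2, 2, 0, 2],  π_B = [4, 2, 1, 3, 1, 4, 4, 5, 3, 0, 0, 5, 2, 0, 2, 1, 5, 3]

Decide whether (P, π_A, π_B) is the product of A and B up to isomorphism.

Answer: VALID PRODUCT

Derivation:
|A|·|B| = 3·6 = 18;  |P| = 18
Check the pairing map k ↦ (π_A(k), π_B(k)):
  0 -> (1,4)
  1 -> (1,2)
  2 -> (0,1)
  3 -> (1,3)
  4 -> (1,1)
  5 -> (0,4)
  6 -> (2,4)
  7 -> (1,5)
  8 -> (0,3)
  9 -> (0,0)
  10 -> (1,0)
  11 -> (2,5)
  12 -> (0,2)
  13 -> (2,0)
  14 -> (2,2)
  15 -> (2,1)
  16 -> (0,5)
  17 -> (2,3)
distinct pairs in image: 18 / 18 needed
  → bijection onto A×B; projections well-typed.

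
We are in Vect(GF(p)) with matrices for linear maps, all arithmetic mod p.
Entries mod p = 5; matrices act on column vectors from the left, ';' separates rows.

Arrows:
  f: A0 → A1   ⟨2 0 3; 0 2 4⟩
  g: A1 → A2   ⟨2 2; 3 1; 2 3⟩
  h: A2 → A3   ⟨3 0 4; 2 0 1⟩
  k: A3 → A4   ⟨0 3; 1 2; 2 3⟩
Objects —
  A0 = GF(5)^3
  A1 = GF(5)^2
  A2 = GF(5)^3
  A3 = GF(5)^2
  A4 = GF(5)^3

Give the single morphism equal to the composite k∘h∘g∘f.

  e0=(1,0,0) f→(2,0) g→(4,1,4) h→(3,2) k→(1,2,2)
  e1=(0,1,0) f→(0,2) g→(4,2,1) h→(1,4) k→(2,4,4)
  e2=(0,0,1) f→(3,4) g→(4,3,3) h→(4,1) k→(3,1,1)
⟦path⟧: ⟨1 2 3; 2 4 1; 2 4 1⟩

Answer: ⟨1 2 3; 2 4 1; 2 4 1⟩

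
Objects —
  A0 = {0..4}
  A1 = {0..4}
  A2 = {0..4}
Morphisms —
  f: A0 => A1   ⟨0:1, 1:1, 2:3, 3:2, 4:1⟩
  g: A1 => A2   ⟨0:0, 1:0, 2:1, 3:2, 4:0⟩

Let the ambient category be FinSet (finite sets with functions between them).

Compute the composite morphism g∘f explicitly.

  0 f=>1 g=>0
  1 f=>1 g=>0
  2 f=>3 g=>2
  3 f=>2 g=>1
  4 f=>1 g=>0
⟦path⟧: ⟨0:0, 1:0, 2:2, 3:1, 4:0⟩

Answer: ⟨0:0, 1:0, 2:2, 3:1, 4:0⟩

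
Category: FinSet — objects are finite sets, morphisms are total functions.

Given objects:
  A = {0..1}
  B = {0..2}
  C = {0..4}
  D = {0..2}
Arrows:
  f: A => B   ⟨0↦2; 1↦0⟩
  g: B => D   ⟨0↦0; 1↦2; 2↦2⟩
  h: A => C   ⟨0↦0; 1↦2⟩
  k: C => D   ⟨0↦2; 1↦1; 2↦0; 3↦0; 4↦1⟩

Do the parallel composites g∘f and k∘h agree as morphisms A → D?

Answer: COMMUTES

Trace:
Path 1 = f;g:
  0 f=>2 g=>2
  1 f=>0 g=>0
  result₁ = ⟨0↦2; 1↦0⟩
Path 2 = h;k:
  0 h=>0 k=>2
  1 h=>2 k=>0
  result₂ = ⟨0↦2; 1↦0⟩
Equal? same morphism ✓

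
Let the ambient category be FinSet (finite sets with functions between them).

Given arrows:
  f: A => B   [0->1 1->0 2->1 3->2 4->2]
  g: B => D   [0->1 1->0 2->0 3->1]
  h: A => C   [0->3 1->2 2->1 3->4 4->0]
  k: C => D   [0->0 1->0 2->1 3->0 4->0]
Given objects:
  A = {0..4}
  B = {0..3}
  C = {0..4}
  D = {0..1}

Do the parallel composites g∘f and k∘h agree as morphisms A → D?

Answer: COMMUTES

Derivation:
1) trace f;g:
  0 f=>1 g=>0
  1 f=>0 g=>1
  2 f=>1 g=>0
  3 f=>2 g=>0
  4 f=>2 g=>0
  ⟦path⟧₁ = [0->0 1->1 2->0 3->0 4->0]
2) trace h;k:
  0 h=>3 k=>0
  1 h=>2 k=>1
  2 h=>1 k=>0
  3 h=>4 k=>0
  4 h=>0 k=>0
  ⟦path⟧₂ = [0->0 1->1 2->0 3->0 4->0]
Equal? same morphism ✓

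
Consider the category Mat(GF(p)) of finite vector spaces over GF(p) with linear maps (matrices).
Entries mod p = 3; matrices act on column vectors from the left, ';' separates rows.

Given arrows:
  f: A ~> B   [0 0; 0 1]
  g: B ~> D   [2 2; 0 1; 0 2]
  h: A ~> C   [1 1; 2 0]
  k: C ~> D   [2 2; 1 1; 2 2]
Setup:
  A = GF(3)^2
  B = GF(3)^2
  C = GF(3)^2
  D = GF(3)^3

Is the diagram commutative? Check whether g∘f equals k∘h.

Along f;g (path 1):
  e0=⟨1,0⟩ f~>⟨0,0⟩ g~>⟨0,0,0⟩
  e1=⟨0,1⟩ f~>⟨0,1⟩ g~>⟨2,1,2⟩
  result₁ = [0 2; 0 1; 0 2]
Along h;k (path 2):
  e0=⟨1,0⟩ h~>⟨1,2⟩ k~>⟨0,0,0⟩
  e1=⟨0,1⟩ h~>⟨1,0⟩ k~>⟨2,1,2⟩
  result₂ = [0 2; 0 1; 0 2]
Equal? YES — commutes

Answer: COMMUTES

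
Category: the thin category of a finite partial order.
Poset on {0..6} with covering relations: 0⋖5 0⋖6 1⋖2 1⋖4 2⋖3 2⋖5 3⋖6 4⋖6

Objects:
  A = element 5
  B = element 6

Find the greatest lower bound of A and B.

Answer: NO MEET EXISTS

Trace:
{x : x<=A ∧ x<=B} = {0,1,2}  (A=5, B=6)
  maximal lower bounds 0 and 2 are incomparable: neither 0<=2 nor 2<=0
→ no greatest lower bound exists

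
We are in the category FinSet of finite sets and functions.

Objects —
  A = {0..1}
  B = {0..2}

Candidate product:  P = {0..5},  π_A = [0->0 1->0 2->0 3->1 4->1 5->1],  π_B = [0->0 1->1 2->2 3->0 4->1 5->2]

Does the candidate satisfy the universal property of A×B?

Answer: VALID PRODUCT

Trace:
|A|·|B| = 2·3 = 6;  |P| = 6
Check the pairing map k ↦ (π_A(k), π_B(k)):
  0 -> (0,0)
  1 -> (0,1)
  2 -> (0,2)
  3 -> (1,0)
  4 -> (1,1)
  5 -> (1,2)
distinct pairs in image: 6 / 6 needed
  → bijection onto A×B; projections well-typed.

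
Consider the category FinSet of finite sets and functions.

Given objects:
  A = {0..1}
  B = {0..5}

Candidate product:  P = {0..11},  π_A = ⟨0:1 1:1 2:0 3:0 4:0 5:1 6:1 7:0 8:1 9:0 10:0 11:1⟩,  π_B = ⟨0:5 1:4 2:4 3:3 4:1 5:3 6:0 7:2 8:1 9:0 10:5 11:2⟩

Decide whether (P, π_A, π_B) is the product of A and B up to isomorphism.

Answer: VALID PRODUCT

Trace:
|A|·|B| = 2·6 = 12;  |P| = 12
Check the pairing map k ↦ (π_A(k), π_B(k)):
  0 : (1,5)
  1 : (1,4)
  2 : (0,4)
  3 : (0,3)
  4 : (0,1)
  5 : (1,3)
  6 : (1,0)
  7 : (0,2)
  8 : (1,1)
  9 : (0,0)
  10 : (0,5)
  11 : (1,2)
distinct pairs in image: 12 / 12 needed
  → bijection onto A×B; projections well-typed.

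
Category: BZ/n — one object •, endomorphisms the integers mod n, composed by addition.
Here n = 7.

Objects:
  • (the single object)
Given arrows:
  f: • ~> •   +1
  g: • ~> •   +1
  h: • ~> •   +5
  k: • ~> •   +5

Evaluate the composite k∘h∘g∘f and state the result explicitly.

  0 +1≡1 +1≡2 +5≡0 +5≡5  (mod 7)
result: +5

Answer: +5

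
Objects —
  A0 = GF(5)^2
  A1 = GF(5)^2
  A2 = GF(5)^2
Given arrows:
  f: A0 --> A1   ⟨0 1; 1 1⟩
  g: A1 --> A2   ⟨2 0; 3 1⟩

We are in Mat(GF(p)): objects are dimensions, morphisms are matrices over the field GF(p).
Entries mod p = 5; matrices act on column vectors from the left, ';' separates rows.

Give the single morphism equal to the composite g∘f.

  e0=⟨1,0⟩ f-->⟨0,1⟩ g-->⟨0,1⟩
  e1=⟨0,1⟩ f-->⟨1,1⟩ g-->⟨2,4⟩
⟦path⟧: ⟨0 2; 1 4⟩

Answer: ⟨0 2; 1 4⟩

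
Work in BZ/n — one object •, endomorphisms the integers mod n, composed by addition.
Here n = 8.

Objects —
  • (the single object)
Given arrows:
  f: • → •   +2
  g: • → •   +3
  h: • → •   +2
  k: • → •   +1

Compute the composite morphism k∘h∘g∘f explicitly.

Answer: +0

Trace:
  0 +2≡2 +3≡5 +2≡7 +1≡0  (mod 8)
composite: +0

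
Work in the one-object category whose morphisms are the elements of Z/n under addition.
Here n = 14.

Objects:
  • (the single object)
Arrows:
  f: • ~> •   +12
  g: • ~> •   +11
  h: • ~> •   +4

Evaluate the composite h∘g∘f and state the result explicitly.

  0 +12≡12 +11≡9 +4≡13  (mod 14)
result: +13

Answer: +13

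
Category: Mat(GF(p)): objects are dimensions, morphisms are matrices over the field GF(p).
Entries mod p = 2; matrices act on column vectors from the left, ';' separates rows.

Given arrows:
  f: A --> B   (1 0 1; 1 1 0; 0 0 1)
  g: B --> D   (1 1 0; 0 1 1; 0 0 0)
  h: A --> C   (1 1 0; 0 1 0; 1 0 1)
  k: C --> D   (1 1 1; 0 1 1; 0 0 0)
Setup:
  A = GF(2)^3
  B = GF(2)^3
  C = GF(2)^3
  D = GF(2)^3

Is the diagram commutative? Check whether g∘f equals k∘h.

1) trace f;g:
  e0=(1,0,0) f-->(1,1,0) g-->(0,1,0)
  e1=(0,1,0) f-->(0,1,0) g-->(1,1,0)
  e2=(0,0,1) f-->(1,0,1) g-->(1,1,0)
  result₁ = (0 1 1; 1 1 1; 0 0 0)
2) trace h;k:
  e0=(1,0,0) h-->(1,0,1) k-->(0,1,0)
  e1=(0,1,0) h-->(1,1,0) k-->(0,1,0)
  e2=(0,0,1) h-->(0,0,1) k-->(1,1,0)
  result₂ = (0 0 1; 1 1 1; 0 0 0)
Equal? differ; not commutative

Answer: DOES NOT COMMUTE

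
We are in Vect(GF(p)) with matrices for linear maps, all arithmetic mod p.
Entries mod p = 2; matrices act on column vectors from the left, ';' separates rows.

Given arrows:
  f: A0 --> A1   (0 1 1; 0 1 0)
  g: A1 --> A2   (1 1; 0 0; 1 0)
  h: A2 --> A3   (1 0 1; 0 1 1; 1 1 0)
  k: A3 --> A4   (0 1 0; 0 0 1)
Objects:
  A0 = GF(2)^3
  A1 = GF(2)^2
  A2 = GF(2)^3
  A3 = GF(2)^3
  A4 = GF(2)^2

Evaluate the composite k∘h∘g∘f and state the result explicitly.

  e0=(1,0,0) f-->(0,0) g-->(0,0,0) h-->(0,0,0) k-->(0,0)
  e1=(0,1,0) f-->(1,1) g-->(0,0,1) h-->(1,1,0) k-->(1,0)
  e2=(0,0,1) f-->(1,0) g-->(1,0,1) h-->(0,1,1) k-->(1,1)
composite: (0 1 1; 0 0 1)

Answer: (0 1 1; 0 0 1)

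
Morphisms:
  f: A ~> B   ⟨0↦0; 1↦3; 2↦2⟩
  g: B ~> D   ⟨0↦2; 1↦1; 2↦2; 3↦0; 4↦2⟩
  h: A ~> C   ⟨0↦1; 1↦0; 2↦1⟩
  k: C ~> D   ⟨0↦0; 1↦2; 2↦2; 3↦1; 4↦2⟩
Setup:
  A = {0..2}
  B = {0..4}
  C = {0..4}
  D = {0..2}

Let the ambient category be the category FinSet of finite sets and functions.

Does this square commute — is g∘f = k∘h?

Answer: COMMUTES

Work:
Path 1 = f;g:
  0 f~>0 g~>2
  1 f~>3 g~>0
  2 f~>2 g~>2
  composite₁ = ⟨0↦2; 1↦0; 2↦2⟩
Path 2 = h;k:
  0 h~>1 k~>2
  1 h~>0 k~>0
  2 h~>1 k~>2
  composite₂ = ⟨0↦2; 1↦0; 2↦2⟩
Equal? same morphism ✓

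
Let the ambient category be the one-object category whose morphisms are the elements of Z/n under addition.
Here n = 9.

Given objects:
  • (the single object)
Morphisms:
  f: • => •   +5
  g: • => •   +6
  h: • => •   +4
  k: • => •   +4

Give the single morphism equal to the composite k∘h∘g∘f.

  0 +5≡5 +6≡2 +4≡6 +4≡1  (mod 9)
composite: +1

Answer: +1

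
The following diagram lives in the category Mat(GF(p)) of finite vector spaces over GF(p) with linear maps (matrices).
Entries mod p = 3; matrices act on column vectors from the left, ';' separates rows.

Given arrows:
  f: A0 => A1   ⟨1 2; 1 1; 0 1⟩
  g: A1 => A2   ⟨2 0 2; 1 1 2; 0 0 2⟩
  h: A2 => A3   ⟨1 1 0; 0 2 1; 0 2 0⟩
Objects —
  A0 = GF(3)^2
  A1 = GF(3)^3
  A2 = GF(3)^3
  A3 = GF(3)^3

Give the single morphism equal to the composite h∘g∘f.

Answer: ⟨1 2; 1 0; 1 1⟩

Work:
  e0=⟨1,0⟩ f=>⟨1,1,0⟩ g=>⟨2,2,0⟩ h=>⟨1,1,1⟩
  e1=⟨0,1⟩ f=>⟨2,1,1⟩ g=>⟨0,2,2⟩ h=>⟨2,0,1⟩
composite: ⟨1 2; 1 0; 1 1⟩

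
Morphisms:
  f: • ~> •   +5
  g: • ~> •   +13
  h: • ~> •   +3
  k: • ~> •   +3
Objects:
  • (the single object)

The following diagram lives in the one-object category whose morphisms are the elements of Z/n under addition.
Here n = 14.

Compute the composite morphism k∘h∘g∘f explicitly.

  0 +5≡5 +13≡4 +3≡7 +3≡10  (mod 14)
result: +10

Answer: +10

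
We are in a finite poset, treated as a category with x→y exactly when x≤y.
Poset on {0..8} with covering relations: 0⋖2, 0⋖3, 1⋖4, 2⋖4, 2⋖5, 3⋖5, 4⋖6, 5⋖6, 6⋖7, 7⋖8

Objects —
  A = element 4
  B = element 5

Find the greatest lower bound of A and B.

Common predecessors of 4,5: {0,2}
  0 <= 2
  2 <= 2
glb = 2

Answer: A∧B = 2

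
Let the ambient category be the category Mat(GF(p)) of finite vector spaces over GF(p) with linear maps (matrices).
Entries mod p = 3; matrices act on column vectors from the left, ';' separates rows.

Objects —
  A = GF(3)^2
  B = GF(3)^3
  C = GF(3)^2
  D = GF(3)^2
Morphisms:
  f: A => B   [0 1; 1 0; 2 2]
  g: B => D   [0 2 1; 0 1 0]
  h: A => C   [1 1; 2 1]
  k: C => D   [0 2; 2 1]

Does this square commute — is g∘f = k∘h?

Path 1 = f;g:
  e0=[1,0] f=>[0,1,2] g=>[1,1]
  e1=[0,1] f=>[1,0,2] g=>[2,0]
  composite₁ = [1 2; 1 0]
Path 2 = h;k:
  e0=[1,0] h=>[1,2] k=>[1,1]
  e1=[0,1] h=>[1,1] k=>[2,0]
  composite₂ = [1 2; 1 0]
Equal? equal; square commutes

Answer: COMMUTES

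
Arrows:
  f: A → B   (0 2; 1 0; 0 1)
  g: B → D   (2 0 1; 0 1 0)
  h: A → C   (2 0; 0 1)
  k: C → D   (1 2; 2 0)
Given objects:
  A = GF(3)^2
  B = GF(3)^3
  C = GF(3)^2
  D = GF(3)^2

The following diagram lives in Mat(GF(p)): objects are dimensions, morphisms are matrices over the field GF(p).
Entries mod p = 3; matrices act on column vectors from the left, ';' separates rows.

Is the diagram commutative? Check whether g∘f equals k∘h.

Answer: DOES NOT COMMUTE

Trace:
Along f;g (path 1):
  e0=[1,0] f→[0,1,0] g→[0,1]
  e1=[0,1] f→[2,0,1] g→[2,0]
  result₁ = (0 2; 1 0)
Along h;k (path 2):
  e0=[1,0] h→[2,0] k→[2,1]
  e1=[0,1] h→[0,1] k→[2,0]
  result₂ = (2 2; 1 0)
Equal? differ; not commutative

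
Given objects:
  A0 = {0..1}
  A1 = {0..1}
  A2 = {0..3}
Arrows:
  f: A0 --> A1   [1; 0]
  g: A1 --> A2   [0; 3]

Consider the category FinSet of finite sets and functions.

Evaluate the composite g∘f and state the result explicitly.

  0 f-->1 g-->3
  1 f-->0 g-->0
composite: [3; 0]

Answer: [3; 0]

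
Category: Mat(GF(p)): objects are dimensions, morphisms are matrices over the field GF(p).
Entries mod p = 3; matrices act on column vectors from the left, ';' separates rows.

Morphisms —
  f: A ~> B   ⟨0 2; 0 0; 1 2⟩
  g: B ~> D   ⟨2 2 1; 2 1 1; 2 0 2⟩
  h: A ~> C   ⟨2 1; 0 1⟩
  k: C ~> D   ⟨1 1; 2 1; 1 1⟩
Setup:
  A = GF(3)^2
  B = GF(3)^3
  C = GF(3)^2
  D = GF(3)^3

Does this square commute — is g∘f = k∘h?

Answer: DOES NOT COMMUTE

Trace:
Path 1 = f;g:
  e0=(1,0) f~>(0,0,1) g~>(1,1,2)
  e1=(0,1) f~>(2,0,2) g~>(0,0,2)
  result₁ = ⟨1 0; 1 0; 2 2⟩
Path 2 = h;k:
  e0=(1,0) h~>(2,0) k~>(2,1,2)
  e1=(0,1) h~>(1,1) k~>(2,0,2)
  result₂ = ⟨2 2; 1 0; 2 2⟩
Equal? distinct morphisms ✗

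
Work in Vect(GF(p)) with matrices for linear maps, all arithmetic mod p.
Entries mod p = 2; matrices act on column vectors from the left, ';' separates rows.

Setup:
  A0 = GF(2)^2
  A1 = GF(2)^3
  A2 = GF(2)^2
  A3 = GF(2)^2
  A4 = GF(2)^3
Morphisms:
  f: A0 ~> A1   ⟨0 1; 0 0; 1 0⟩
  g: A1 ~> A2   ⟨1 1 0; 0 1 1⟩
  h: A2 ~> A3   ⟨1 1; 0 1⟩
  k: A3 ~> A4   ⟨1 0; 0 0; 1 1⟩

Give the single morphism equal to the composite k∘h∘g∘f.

  e0=[1,0] f~>[0,0,1] g~>[0,1] h~>[1,1] k~>[1,0,0]
  e1=[0,1] f~>[1,0,0] g~>[1,0] h~>[1,0] k~>[1,0,1]
⟦path⟧: ⟨1 1; 0 0; 0 1⟩

Answer: ⟨1 1; 0 0; 0 1⟩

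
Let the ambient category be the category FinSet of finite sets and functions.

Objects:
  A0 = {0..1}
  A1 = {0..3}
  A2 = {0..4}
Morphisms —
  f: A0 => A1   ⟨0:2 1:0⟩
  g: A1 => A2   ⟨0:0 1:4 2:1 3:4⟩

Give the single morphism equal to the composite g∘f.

Answer: ⟨0:1 1:0⟩

Work:
  0 f=>2 g=>1
  1 f=>0 g=>0
composite: ⟨0:1 1:0⟩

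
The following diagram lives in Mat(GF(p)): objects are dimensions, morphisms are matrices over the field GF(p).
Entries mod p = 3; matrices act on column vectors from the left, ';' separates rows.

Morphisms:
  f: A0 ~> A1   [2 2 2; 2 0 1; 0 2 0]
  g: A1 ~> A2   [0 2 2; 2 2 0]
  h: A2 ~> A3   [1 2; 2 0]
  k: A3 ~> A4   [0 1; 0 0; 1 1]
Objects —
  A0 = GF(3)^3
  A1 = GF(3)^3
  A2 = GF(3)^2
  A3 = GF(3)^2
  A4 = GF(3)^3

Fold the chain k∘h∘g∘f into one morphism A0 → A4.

Answer: [2 2 1; 0 0 0; 1 2 0]

Work:
  e0=⟨1,0,0⟩ f~>⟨2,2,0⟩ g~>⟨1,2⟩ h~>⟨2,2⟩ k~>⟨2,0,1⟩
  e1=⟨0,1,0⟩ f~>⟨2,0,2⟩ g~>⟨1,1⟩ h~>⟨0,2⟩ k~>⟨2,0,2⟩
  e2=⟨0,0,1⟩ f~>⟨2,1,0⟩ g~>⟨2,0⟩ h~>⟨2,1⟩ k~>⟨1,0,0⟩
composite: [2 2 1; 0 0 0; 1 2 0]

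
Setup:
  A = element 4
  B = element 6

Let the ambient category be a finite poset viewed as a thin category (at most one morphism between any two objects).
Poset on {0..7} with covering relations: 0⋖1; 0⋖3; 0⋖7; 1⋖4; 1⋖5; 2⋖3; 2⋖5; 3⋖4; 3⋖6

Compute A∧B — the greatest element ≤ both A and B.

{x : x⊑A ∧ x⊑B} = {0,2,3}  (A=4, B=6)
  0 ⊑ 3
  2 ⊑ 3
  3 ⊑ 3
glb = 3

Answer: A∧B = 3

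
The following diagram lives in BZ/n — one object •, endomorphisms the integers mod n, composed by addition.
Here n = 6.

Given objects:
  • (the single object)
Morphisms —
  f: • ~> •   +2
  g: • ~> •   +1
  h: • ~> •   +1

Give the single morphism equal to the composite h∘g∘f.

Answer: +4

Derivation:
  0 +2≡2 +1≡3 +1≡4  (mod 6)
composite: +4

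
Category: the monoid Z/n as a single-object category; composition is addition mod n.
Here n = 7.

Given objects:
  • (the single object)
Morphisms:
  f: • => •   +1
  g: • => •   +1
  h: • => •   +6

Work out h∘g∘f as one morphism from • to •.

Answer: +1

Work:
  0 +1≡1 +1≡2 +6≡1  (mod 7)
composite: +1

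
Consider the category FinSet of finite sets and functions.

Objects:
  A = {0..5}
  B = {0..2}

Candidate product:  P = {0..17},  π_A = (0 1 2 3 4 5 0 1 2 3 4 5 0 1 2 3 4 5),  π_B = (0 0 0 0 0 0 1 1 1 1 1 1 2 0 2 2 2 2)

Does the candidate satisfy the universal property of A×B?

|A|·|B| = 6·3 = 18;  |P| = 18
Check the pairing map k ↦ (π_A(k), π_B(k)):
  0 ↦ (0,0)
  1 ↦ (1,0)
  2 ↦ (2,0)
  3 ↦ (3,0)
  4 ↦ (4,0)
  5 ↦ (5,0)
  6 ↦ (0,1)
  7 ↦ (1,1)
  8 ↦ (2,1)
  9 ↦ (3,1)
  10 ↦ (4,1)
  11 ↦ (5,1)
  12 ↦ (0,2)
  13 ↦ (1,0)  ✗ repeats pair of k=1
  14 ↦ (2,2)
  15 ↦ (3,2)
  16 ↦ (4,2)
  17 ↦ (5,2)
distinct pairs in image: 17 / 18 needed
  → (1,0) hit at k=1 and k=13

Answer: NOT A VALID PRODUCT — duplicate pair at indices 1,13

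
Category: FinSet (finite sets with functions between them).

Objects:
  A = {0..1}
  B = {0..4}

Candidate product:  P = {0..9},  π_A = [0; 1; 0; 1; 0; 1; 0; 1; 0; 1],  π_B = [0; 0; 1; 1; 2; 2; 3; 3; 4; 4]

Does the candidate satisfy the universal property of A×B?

|A|·|B| = 2·5 = 10;  |P| = 10
Check the pairing map k ↦ (π_A(k), π_B(k)):
  0 ↦ (0,0)
  1 ↦ (1,0)
  2 ↦ (0,1)
  3 ↦ (1,1)
  4 ↦ (0,2)
  5 ↦ (1,2)
  6 ↦ (0,3)
  7 ↦ (1,3)
  8 ↦ (0,4)
  9 ↦ (1,4)
distinct pairs in image: 10 / 10 needed
  → bijection onto A×B; projections well-typed.

Answer: VALID PRODUCT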